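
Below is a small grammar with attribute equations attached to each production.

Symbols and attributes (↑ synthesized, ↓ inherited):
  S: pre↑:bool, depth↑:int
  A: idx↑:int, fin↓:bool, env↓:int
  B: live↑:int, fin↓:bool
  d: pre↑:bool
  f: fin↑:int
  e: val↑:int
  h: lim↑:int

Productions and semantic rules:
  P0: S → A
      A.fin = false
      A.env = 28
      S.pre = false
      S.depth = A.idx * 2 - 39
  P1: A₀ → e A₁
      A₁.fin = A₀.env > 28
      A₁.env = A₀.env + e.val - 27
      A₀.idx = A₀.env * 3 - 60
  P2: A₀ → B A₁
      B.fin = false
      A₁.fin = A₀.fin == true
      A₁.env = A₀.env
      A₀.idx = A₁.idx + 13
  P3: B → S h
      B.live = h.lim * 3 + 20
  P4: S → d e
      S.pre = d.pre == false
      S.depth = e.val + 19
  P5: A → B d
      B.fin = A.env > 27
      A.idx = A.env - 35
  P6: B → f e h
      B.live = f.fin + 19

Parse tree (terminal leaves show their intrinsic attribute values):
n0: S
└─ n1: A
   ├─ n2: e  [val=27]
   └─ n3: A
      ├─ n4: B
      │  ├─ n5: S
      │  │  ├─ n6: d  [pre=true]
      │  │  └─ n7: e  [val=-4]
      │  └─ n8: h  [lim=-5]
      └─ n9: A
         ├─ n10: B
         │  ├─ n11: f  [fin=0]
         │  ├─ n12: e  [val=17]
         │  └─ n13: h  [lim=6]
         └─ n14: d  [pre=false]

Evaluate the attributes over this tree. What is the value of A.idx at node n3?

1. n1.fin = false  [false]
2. n1.env = 28  [28]
3. n2.val = 27  [terminal]
4. n3.fin = false  [A₀.env > 28]
5. n3.env = 28  [A₀.env + e.val - 27]
6. n4.fin = false  [false]
7. n6.pre = true  [terminal]
8. n7.val = -4  [terminal]
9. n5.pre = false  [d.pre == false]
10. n5.depth = 15  [e.val + 19]
11. n8.lim = -5  [terminal]
12. n4.live = 5  [h.lim * 3 + 20]
13. n9.fin = false  [A₀.fin == true]
14. n9.env = 28  [A₀.env]
15. n10.fin = true  [A.env > 27]
16. n11.fin = 0  [terminal]
17. n12.val = 17  [terminal]
18. n13.lim = 6  [terminal]
19. n10.live = 19  [f.fin + 19]
20. n14.pre = false  [terminal]
21. n9.idx = -7  [A.env - 35]
22. n3.idx = 6  [A₁.idx + 13]
23. n1.idx = 24  [A₀.env * 3 - 60]
24. n0.pre = false  [false]
25. n0.depth = 9  [A.idx * 2 - 39]

6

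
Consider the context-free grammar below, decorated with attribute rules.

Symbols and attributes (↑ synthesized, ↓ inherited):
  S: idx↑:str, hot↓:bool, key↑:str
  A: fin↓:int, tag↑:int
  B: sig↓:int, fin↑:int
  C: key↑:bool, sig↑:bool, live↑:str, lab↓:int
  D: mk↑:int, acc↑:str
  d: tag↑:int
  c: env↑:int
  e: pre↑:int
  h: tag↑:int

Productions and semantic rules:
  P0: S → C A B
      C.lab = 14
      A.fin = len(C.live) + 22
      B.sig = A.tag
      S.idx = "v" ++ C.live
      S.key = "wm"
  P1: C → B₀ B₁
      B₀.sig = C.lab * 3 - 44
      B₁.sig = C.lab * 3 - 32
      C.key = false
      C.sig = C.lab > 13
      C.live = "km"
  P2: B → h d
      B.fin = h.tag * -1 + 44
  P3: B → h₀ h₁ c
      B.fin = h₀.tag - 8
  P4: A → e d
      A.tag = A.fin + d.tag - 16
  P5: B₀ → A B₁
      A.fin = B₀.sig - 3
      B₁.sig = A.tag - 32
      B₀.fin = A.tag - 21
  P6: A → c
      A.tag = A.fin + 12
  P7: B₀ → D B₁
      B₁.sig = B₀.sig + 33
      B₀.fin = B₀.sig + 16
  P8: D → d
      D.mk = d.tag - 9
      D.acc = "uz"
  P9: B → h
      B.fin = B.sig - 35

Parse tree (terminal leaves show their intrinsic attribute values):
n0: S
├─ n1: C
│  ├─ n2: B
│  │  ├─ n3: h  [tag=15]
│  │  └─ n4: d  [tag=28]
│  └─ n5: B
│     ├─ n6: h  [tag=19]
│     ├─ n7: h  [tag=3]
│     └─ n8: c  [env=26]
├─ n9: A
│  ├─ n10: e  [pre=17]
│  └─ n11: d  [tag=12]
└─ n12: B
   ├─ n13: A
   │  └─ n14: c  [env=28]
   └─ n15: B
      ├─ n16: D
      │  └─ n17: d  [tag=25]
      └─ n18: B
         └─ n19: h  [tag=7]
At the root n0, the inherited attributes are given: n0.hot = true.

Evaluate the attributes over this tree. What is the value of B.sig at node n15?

1. n0.hot = true  [given at root]
2. n1.lab = 14  [14]
3. n2.sig = -2  [C.lab * 3 - 44]
4. n3.tag = 15  [terminal]
5. n4.tag = 28  [terminal]
6. n2.fin = 29  [h.tag * -1 + 44]
7. n5.sig = 10  [C.lab * 3 - 32]
8. n6.tag = 19  [terminal]
9. n7.tag = 3  [terminal]
10. n8.env = 26  [terminal]
11. n5.fin = 11  [h₀.tag - 8]
12. n1.key = false  [false]
13. n1.sig = true  [C.lab > 13]
14. n1.live = "km"  ["km"]
15. n9.fin = 24  [len(C.live) + 22]
16. n10.pre = 17  [terminal]
17. n11.tag = 12  [terminal]
18. n9.tag = 20  [A.fin + d.tag - 16]
19. n12.sig = 20  [A.tag]
20. n13.fin = 17  [B₀.sig - 3]
21. n14.env = 28  [terminal]
22. n13.tag = 29  [A.fin + 12]
23. n15.sig = -3  [A.tag - 32]
24. n17.tag = 25  [terminal]
25. n16.mk = 16  [d.tag - 9]
26. n16.acc = "uz"  ["uz"]
27. n18.sig = 30  [B₀.sig + 33]
28. n19.tag = 7  [terminal]
29. n18.fin = -5  [B.sig - 35]
30. n15.fin = 13  [B₀.sig + 16]
31. n12.fin = 8  [A.tag - 21]
32. n0.idx = "vkm"  ["v" ++ C.live]
33. n0.key = "wm"  ["wm"]

-3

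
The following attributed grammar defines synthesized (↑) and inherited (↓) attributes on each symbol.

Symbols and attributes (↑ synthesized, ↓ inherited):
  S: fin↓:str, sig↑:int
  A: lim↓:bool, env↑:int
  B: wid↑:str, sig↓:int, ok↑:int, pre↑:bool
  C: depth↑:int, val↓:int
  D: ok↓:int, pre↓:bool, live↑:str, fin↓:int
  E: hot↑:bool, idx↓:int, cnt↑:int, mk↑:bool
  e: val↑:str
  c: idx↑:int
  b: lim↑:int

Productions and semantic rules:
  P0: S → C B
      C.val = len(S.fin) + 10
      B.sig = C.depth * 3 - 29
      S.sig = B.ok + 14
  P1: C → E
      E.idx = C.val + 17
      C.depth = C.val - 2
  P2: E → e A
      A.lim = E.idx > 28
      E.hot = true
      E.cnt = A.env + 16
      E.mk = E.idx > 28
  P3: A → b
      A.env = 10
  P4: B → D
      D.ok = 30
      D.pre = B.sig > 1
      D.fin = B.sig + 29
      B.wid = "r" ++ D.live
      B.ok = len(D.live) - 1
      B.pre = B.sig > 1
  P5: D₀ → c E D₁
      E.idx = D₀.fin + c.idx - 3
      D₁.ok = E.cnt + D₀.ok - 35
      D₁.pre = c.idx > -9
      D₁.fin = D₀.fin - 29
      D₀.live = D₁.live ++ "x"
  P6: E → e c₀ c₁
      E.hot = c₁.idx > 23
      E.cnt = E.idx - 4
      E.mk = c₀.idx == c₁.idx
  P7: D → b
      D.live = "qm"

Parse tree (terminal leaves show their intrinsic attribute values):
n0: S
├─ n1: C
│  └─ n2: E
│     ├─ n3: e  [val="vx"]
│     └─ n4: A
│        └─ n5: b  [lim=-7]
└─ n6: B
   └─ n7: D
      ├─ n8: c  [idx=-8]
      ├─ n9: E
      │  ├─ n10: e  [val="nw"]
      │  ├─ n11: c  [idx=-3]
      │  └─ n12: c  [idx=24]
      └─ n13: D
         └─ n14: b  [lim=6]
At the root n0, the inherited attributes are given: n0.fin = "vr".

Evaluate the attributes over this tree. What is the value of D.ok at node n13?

1. n0.fin = "vr"  [given at root]
2. n1.val = 12  [len(S.fin) + 10]
3. n2.idx = 29  [C.val + 17]
4. n3.val = "vx"  [terminal]
5. n4.lim = true  [E.idx > 28]
6. n5.lim = -7  [terminal]
7. n4.env = 10  [10]
8. n2.hot = true  [true]
9. n2.cnt = 26  [A.env + 16]
10. n2.mk = true  [E.idx > 28]
11. n1.depth = 10  [C.val - 2]
12. n6.sig = 1  [C.depth * 3 - 29]
13. n7.ok = 30  [30]
14. n7.pre = false  [B.sig > 1]
15. n7.fin = 30  [B.sig + 29]
16. n8.idx = -8  [terminal]
17. n9.idx = 19  [D₀.fin + c.idx - 3]
18. n10.val = "nw"  [terminal]
19. n11.idx = -3  [terminal]
20. n12.idx = 24  [terminal]
21. n9.hot = true  [c₁.idx > 23]
22. n9.cnt = 15  [E.idx - 4]
23. n9.mk = false  [c₀.idx == c₁.idx]
24. n13.ok = 10  [E.cnt + D₀.ok - 35]
25. n13.pre = true  [c.idx > -9]
26. n13.fin = 1  [D₀.fin - 29]
27. n14.lim = 6  [terminal]
28. n13.live = "qm"  ["qm"]
29. n7.live = "qmx"  [D₁.live ++ "x"]
30. n6.wid = "rqmx"  ["r" ++ D.live]
31. n6.ok = 2  [len(D.live) - 1]
32. n6.pre = false  [B.sig > 1]
33. n0.sig = 16  [B.ok + 14]

10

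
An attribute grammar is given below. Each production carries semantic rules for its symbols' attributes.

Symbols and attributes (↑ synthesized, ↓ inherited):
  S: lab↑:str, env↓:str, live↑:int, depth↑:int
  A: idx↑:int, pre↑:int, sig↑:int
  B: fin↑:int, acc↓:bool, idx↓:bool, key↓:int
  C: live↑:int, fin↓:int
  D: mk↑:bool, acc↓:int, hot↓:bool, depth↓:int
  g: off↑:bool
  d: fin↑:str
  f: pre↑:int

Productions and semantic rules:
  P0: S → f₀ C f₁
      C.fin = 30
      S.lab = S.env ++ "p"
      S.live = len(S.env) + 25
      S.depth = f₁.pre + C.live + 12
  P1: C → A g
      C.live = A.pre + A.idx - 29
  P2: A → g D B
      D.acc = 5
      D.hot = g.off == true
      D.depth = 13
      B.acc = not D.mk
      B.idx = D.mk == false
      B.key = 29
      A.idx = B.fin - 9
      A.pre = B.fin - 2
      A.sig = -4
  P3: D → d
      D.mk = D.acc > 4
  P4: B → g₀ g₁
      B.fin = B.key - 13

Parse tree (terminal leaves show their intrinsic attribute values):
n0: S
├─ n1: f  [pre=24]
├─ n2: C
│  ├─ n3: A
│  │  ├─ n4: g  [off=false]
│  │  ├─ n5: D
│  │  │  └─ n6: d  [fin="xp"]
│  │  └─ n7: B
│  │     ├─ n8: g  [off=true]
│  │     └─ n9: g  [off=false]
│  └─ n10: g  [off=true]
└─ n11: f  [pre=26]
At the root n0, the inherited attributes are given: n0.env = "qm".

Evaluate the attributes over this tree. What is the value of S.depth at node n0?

1. n0.env = "qm"  [given at root]
2. n1.pre = 24  [terminal]
3. n2.fin = 30  [30]
4. n4.off = false  [terminal]
5. n5.acc = 5  [5]
6. n5.hot = false  [g.off == true]
7. n5.depth = 13  [13]
8. n6.fin = "xp"  [terminal]
9. n5.mk = true  [D.acc > 4]
10. n7.acc = false  [not D.mk]
11. n7.idx = false  [D.mk == false]
12. n7.key = 29  [29]
13. n8.off = true  [terminal]
14. n9.off = false  [terminal]
15. n7.fin = 16  [B.key - 13]
16. n3.idx = 7  [B.fin - 9]
17. n3.pre = 14  [B.fin - 2]
18. n3.sig = -4  [-4]
19. n10.off = true  [terminal]
20. n2.live = -8  [A.pre + A.idx - 29]
21. n11.pre = 26  [terminal]
22. n0.lab = "qmp"  [S.env ++ "p"]
23. n0.live = 27  [len(S.env) + 25]
24. n0.depth = 30  [f₁.pre + C.live + 12]

30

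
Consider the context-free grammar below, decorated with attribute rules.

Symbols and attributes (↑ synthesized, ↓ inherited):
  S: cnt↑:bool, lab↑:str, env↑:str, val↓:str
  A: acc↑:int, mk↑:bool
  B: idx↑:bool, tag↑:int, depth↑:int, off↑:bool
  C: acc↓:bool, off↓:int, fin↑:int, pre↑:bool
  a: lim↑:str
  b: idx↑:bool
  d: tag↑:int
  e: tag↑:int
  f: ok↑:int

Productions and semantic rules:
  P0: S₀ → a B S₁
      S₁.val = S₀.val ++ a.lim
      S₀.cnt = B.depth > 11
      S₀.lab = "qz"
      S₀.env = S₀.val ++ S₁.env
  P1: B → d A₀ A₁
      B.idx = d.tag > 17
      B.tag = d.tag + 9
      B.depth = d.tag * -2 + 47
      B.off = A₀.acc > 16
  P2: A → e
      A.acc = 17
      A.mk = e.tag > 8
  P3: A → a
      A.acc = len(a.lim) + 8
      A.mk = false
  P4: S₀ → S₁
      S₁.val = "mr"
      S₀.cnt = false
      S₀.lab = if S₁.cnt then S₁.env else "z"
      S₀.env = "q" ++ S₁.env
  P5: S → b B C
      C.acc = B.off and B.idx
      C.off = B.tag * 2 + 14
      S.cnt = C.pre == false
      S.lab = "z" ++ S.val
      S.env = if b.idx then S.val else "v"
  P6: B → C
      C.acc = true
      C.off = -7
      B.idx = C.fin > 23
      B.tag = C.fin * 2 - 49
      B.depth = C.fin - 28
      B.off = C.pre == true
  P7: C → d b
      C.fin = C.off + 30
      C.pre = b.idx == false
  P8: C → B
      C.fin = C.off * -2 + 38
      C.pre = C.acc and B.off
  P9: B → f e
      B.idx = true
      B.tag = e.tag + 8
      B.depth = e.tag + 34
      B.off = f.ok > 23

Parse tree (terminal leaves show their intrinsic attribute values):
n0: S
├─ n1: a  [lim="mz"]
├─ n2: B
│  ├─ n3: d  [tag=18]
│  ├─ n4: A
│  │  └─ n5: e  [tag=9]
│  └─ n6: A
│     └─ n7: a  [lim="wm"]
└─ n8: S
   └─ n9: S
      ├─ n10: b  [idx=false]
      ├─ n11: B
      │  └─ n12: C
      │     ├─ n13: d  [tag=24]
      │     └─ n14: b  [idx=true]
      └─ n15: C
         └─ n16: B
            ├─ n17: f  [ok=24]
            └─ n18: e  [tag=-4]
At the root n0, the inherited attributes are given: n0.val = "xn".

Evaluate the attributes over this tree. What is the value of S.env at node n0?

1. n0.val = "xn"  [given at root]
2. n1.lim = "mz"  [terminal]
3. n3.tag = 18  [terminal]
4. n5.tag = 9  [terminal]
5. n4.acc = 17  [17]
6. n4.mk = true  [e.tag > 8]
7. n7.lim = "wm"  [terminal]
8. n6.acc = 10  [len(a.lim) + 8]
9. n6.mk = false  [false]
10. n2.idx = true  [d.tag > 17]
11. n2.tag = 27  [d.tag + 9]
12. n2.depth = 11  [d.tag * -2 + 47]
13. n2.off = true  [A₀.acc > 16]
14. n8.val = "xnmz"  [S₀.val ++ a.lim]
15. n9.val = "mr"  ["mr"]
16. n10.idx = false  [terminal]
17. n12.acc = true  [true]
18. n12.off = -7  [-7]
19. n13.tag = 24  [terminal]
20. n14.idx = true  [terminal]
21. n12.fin = 23  [C.off + 30]
22. n12.pre = false  [b.idx == false]
23. n11.idx = false  [C.fin > 23]
24. n11.tag = -3  [C.fin * 2 - 49]
25. n11.depth = -5  [C.fin - 28]
26. n11.off = false  [C.pre == true]
27. n15.acc = false  [B.off and B.idx]
28. n15.off = 8  [B.tag * 2 + 14]
29. n17.ok = 24  [terminal]
30. n18.tag = -4  [terminal]
31. n16.idx = true  [true]
32. n16.tag = 4  [e.tag + 8]
33. n16.depth = 30  [e.tag + 34]
34. n16.off = true  [f.ok > 23]
35. n15.fin = 22  [C.off * -2 + 38]
36. n15.pre = false  [C.acc and B.off]
37. n9.cnt = true  [C.pre == false]
38. n9.lab = "zmr"  ["z" ++ S.val]
39. n9.env = "v"  [if b.idx then S.val else "v"]
40. n8.cnt = false  [false]
41. n8.lab = "v"  [if S₁.cnt then S₁.env else "z"]
42. n8.env = "qv"  ["q" ++ S₁.env]
43. n0.cnt = false  [B.depth > 11]
44. n0.lab = "qz"  ["qz"]
45. n0.env = "xnqv"  [S₀.val ++ S₁.env]

"xnqv"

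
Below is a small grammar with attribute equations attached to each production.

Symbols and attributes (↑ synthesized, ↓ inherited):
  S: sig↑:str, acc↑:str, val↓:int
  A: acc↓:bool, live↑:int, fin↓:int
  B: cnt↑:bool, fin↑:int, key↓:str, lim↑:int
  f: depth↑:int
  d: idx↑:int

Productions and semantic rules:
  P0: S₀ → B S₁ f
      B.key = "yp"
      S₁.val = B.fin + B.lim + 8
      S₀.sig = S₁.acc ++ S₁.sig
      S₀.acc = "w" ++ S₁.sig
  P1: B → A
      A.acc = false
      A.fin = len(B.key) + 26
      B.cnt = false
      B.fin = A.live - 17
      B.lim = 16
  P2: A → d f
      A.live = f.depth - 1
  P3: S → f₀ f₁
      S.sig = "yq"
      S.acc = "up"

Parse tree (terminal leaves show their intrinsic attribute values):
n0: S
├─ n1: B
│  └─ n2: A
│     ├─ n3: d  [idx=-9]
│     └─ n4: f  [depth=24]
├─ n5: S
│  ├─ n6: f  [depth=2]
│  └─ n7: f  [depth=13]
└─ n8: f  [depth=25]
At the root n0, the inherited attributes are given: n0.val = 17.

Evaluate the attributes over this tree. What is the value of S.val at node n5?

30

1. n0.val = 17  [given at root]
2. n1.key = "yp"  ["yp"]
3. n2.acc = false  [false]
4. n2.fin = 28  [len(B.key) + 26]
5. n3.idx = -9  [terminal]
6. n4.depth = 24  [terminal]
7. n2.live = 23  [f.depth - 1]
8. n1.cnt = false  [false]
9. n1.fin = 6  [A.live - 17]
10. n1.lim = 16  [16]
11. n5.val = 30  [B.fin + B.lim + 8]
12. n6.depth = 2  [terminal]
13. n7.depth = 13  [terminal]
14. n5.sig = "yq"  ["yq"]
15. n5.acc = "up"  ["up"]
16. n8.depth = 25  [terminal]
17. n0.sig = "upyq"  [S₁.acc ++ S₁.sig]
18. n0.acc = "wyq"  ["w" ++ S₁.sig]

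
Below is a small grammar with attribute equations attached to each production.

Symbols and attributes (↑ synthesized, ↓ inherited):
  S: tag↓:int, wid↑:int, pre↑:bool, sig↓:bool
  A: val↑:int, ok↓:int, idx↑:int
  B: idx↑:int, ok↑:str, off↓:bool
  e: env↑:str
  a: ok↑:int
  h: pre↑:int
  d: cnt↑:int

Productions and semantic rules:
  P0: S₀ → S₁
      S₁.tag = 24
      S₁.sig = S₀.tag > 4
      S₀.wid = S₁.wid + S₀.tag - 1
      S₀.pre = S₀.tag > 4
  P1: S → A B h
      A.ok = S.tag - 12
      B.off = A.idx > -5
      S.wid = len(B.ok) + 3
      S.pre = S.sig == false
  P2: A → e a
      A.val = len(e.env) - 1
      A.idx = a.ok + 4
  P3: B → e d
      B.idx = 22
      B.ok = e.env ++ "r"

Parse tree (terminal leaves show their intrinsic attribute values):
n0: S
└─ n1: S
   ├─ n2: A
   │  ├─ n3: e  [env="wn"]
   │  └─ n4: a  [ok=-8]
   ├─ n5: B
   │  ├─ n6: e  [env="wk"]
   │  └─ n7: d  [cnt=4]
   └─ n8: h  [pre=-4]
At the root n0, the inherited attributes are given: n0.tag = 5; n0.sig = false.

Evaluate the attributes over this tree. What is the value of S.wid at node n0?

10

1. n0.tag = 5  [given at root]
2. n0.sig = false  [given at root]
3. n1.tag = 24  [24]
4. n1.sig = true  [S₀.tag > 4]
5. n2.ok = 12  [S.tag - 12]
6. n3.env = "wn"  [terminal]
7. n4.ok = -8  [terminal]
8. n2.val = 1  [len(e.env) - 1]
9. n2.idx = -4  [a.ok + 4]
10. n5.off = true  [A.idx > -5]
11. n6.env = "wk"  [terminal]
12. n7.cnt = 4  [terminal]
13. n5.idx = 22  [22]
14. n5.ok = "wkr"  [e.env ++ "r"]
15. n8.pre = -4  [terminal]
16. n1.wid = 6  [len(B.ok) + 3]
17. n1.pre = false  [S.sig == false]
18. n0.wid = 10  [S₁.wid + S₀.tag - 1]
19. n0.pre = true  [S₀.tag > 4]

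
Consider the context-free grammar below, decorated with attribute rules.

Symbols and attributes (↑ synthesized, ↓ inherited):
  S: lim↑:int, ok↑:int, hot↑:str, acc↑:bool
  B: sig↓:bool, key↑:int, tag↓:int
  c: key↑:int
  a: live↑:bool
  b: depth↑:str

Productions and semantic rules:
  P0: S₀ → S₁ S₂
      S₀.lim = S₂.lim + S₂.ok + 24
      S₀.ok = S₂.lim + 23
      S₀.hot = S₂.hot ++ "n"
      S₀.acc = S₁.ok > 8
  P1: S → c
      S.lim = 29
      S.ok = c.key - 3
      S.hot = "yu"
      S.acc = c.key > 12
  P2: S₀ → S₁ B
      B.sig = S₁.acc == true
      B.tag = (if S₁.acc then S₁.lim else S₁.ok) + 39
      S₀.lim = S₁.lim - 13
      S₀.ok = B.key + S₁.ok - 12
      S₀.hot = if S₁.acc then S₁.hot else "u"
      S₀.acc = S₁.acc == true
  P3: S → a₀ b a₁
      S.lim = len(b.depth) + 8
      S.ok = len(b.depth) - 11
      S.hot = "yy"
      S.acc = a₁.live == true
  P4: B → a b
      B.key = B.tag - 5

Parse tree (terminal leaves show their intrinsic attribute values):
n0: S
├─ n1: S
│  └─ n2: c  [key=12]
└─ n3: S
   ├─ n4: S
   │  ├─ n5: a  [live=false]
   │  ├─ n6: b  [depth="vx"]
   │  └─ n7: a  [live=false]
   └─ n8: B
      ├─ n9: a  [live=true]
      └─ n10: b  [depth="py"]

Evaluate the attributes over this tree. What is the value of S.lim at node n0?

25

1. n2.key = 12  [terminal]
2. n1.lim = 29  [29]
3. n1.ok = 9  [c.key - 3]
4. n1.hot = "yu"  ["yu"]
5. n1.acc = false  [c.key > 12]
6. n5.live = false  [terminal]
7. n6.depth = "vx"  [terminal]
8. n7.live = false  [terminal]
9. n4.lim = 10  [len(b.depth) + 8]
10. n4.ok = -9  [len(b.depth) - 11]
11. n4.hot = "yy"  ["yy"]
12. n4.acc = false  [a₁.live == true]
13. n8.sig = false  [S₁.acc == true]
14. n8.tag = 30  [(if S₁.acc then S₁.lim else S₁.ok) + 39]
15. n9.live = true  [terminal]
16. n10.depth = "py"  [terminal]
17. n8.key = 25  [B.tag - 5]
18. n3.lim = -3  [S₁.lim - 13]
19. n3.ok = 4  [B.key + S₁.ok - 12]
20. n3.hot = "u"  [if S₁.acc then S₁.hot else "u"]
21. n3.acc = false  [S₁.acc == true]
22. n0.lim = 25  [S₂.lim + S₂.ok + 24]
23. n0.ok = 20  [S₂.lim + 23]
24. n0.hot = "un"  [S₂.hot ++ "n"]
25. n0.acc = true  [S₁.ok > 8]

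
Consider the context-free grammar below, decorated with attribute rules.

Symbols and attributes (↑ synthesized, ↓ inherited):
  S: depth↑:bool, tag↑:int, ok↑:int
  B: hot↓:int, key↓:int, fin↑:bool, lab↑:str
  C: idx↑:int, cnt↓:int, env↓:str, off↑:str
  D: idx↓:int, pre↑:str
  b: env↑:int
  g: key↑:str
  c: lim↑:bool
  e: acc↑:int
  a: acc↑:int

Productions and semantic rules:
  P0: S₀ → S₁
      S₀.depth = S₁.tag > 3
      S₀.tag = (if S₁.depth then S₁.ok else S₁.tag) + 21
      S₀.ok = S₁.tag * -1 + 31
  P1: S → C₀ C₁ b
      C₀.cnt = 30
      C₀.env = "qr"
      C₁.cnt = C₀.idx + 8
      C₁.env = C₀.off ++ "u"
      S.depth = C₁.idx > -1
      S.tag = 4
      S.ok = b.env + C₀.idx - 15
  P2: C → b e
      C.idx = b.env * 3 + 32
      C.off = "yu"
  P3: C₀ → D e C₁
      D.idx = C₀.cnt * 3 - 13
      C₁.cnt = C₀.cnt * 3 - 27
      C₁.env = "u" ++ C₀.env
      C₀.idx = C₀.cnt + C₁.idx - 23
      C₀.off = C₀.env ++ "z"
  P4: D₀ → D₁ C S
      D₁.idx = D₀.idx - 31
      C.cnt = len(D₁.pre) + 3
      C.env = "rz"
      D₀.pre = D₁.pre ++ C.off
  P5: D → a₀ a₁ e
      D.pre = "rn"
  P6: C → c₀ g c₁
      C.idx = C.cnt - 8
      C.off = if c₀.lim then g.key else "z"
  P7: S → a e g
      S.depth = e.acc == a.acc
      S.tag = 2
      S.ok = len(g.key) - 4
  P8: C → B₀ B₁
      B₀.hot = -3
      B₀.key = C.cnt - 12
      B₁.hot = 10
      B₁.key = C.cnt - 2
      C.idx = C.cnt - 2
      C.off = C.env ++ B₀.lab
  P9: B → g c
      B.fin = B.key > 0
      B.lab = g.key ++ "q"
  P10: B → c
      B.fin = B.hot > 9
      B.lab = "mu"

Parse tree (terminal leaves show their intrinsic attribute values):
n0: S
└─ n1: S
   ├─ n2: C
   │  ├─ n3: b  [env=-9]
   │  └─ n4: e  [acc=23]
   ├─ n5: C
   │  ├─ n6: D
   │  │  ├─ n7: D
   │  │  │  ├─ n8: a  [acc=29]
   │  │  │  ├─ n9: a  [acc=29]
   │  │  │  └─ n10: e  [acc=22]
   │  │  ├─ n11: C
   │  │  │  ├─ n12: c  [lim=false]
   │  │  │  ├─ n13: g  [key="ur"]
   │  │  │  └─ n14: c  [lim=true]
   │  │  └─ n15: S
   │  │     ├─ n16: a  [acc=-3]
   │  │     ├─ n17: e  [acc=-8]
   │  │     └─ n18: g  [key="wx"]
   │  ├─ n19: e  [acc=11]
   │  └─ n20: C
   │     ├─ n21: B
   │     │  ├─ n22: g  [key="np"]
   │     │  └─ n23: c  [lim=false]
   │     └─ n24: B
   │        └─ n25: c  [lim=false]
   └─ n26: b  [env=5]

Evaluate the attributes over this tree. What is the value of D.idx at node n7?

1. n2.cnt = 30  [30]
2. n2.env = "qr"  ["qr"]
3. n3.env = -9  [terminal]
4. n4.acc = 23  [terminal]
5. n2.idx = 5  [b.env * 3 + 32]
6. n2.off = "yu"  ["yu"]
7. n5.cnt = 13  [C₀.idx + 8]
8. n5.env = "yuu"  [C₀.off ++ "u"]
9. n6.idx = 26  [C₀.cnt * 3 - 13]
10. n7.idx = -5  [D₀.idx - 31]
11. n8.acc = 29  [terminal]
12. n9.acc = 29  [terminal]
13. n10.acc = 22  [terminal]
14. n7.pre = "rn"  ["rn"]
15. n11.cnt = 5  [len(D₁.pre) + 3]
16. n11.env = "rz"  ["rz"]
17. n12.lim = false  [terminal]
18. n13.key = "ur"  [terminal]
19. n14.lim = true  [terminal]
20. n11.idx = -3  [C.cnt - 8]
21. n11.off = "z"  [if c₀.lim then g.key else "z"]
22. n16.acc = -3  [terminal]
23. n17.acc = -8  [terminal]
24. n18.key = "wx"  [terminal]
25. n15.depth = false  [e.acc == a.acc]
26. n15.tag = 2  [2]
27. n15.ok = -2  [len(g.key) - 4]
28. n6.pre = "rnz"  [D₁.pre ++ C.off]
29. n19.acc = 11  [terminal]
30. n20.cnt = 12  [C₀.cnt * 3 - 27]
31. n20.env = "uyuu"  ["u" ++ C₀.env]
32. n21.hot = -3  [-3]
33. n21.key = 0  [C.cnt - 12]
34. n22.key = "np"  [terminal]
35. n23.lim = false  [terminal]
36. n21.fin = false  [B.key > 0]
37. n21.lab = "npq"  [g.key ++ "q"]
38. n24.hot = 10  [10]
39. n24.key = 10  [C.cnt - 2]
40. n25.lim = false  [terminal]
41. n24.fin = true  [B.hot > 9]
42. n24.lab = "mu"  ["mu"]
43. n20.idx = 10  [C.cnt - 2]
44. n20.off = "uyuunpq"  [C.env ++ B₀.lab]
45. n5.idx = 0  [C₀.cnt + C₁.idx - 23]
46. n5.off = "yuuz"  [C₀.env ++ "z"]
47. n26.env = 5  [terminal]
48. n1.depth = true  [C₁.idx > -1]
49. n1.tag = 4  [4]
50. n1.ok = -5  [b.env + C₀.idx - 15]
51. n0.depth = true  [S₁.tag > 3]
52. n0.tag = 16  [(if S₁.depth then S₁.ok else S₁.tag) + 21]
53. n0.ok = 27  [S₁.tag * -1 + 31]

-5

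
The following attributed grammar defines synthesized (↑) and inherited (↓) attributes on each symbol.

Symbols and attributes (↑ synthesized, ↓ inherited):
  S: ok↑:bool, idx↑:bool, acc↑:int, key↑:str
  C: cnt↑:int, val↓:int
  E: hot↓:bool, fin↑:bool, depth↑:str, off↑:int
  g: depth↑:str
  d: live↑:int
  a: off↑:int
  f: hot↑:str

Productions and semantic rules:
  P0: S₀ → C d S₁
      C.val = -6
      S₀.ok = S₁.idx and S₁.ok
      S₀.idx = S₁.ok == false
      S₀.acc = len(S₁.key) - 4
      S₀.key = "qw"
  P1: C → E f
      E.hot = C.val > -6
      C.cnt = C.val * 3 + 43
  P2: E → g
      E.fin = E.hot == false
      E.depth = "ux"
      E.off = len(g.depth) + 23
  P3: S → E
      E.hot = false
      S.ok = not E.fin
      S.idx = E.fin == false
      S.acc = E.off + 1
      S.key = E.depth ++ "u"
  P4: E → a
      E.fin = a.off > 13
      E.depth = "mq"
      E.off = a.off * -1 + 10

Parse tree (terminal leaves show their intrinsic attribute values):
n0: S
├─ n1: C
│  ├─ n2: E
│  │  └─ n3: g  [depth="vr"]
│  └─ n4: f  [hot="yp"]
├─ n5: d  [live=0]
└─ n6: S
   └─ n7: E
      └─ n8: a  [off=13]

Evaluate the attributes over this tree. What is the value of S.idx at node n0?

false

1. n1.val = -6  [-6]
2. n2.hot = false  [C.val > -6]
3. n3.depth = "vr"  [terminal]
4. n2.fin = true  [E.hot == false]
5. n2.depth = "ux"  ["ux"]
6. n2.off = 25  [len(g.depth) + 23]
7. n4.hot = "yp"  [terminal]
8. n1.cnt = 25  [C.val * 3 + 43]
9. n5.live = 0  [terminal]
10. n7.hot = false  [false]
11. n8.off = 13  [terminal]
12. n7.fin = false  [a.off > 13]
13. n7.depth = "mq"  ["mq"]
14. n7.off = -3  [a.off * -1 + 10]
15. n6.ok = true  [not E.fin]
16. n6.idx = true  [E.fin == false]
17. n6.acc = -2  [E.off + 1]
18. n6.key = "mqu"  [E.depth ++ "u"]
19. n0.ok = true  [S₁.idx and S₁.ok]
20. n0.idx = false  [S₁.ok == false]
21. n0.acc = -1  [len(S₁.key) - 4]
22. n0.key = "qw"  ["qw"]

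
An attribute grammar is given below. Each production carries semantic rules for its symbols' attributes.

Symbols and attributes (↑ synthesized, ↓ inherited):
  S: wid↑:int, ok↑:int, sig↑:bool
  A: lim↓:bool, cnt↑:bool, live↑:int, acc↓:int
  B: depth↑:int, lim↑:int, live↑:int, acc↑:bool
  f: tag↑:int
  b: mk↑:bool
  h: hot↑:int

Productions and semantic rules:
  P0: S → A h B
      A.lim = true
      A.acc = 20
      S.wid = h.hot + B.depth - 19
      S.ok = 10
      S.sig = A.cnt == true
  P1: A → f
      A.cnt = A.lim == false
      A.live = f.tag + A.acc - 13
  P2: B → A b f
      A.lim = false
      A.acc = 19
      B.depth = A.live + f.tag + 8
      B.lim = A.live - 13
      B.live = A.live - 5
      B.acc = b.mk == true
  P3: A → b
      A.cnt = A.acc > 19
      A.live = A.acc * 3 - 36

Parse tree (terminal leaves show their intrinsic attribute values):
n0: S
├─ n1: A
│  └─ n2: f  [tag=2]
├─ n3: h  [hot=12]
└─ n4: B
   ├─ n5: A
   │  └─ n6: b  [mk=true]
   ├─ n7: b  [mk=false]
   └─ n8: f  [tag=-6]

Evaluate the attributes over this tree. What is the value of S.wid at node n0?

16

1. n1.lim = true  [true]
2. n1.acc = 20  [20]
3. n2.tag = 2  [terminal]
4. n1.cnt = false  [A.lim == false]
5. n1.live = 9  [f.tag + A.acc - 13]
6. n3.hot = 12  [terminal]
7. n5.lim = false  [false]
8. n5.acc = 19  [19]
9. n6.mk = true  [terminal]
10. n5.cnt = false  [A.acc > 19]
11. n5.live = 21  [A.acc * 3 - 36]
12. n7.mk = false  [terminal]
13. n8.tag = -6  [terminal]
14. n4.depth = 23  [A.live + f.tag + 8]
15. n4.lim = 8  [A.live - 13]
16. n4.live = 16  [A.live - 5]
17. n4.acc = false  [b.mk == true]
18. n0.wid = 16  [h.hot + B.depth - 19]
19. n0.ok = 10  [10]
20. n0.sig = false  [A.cnt == true]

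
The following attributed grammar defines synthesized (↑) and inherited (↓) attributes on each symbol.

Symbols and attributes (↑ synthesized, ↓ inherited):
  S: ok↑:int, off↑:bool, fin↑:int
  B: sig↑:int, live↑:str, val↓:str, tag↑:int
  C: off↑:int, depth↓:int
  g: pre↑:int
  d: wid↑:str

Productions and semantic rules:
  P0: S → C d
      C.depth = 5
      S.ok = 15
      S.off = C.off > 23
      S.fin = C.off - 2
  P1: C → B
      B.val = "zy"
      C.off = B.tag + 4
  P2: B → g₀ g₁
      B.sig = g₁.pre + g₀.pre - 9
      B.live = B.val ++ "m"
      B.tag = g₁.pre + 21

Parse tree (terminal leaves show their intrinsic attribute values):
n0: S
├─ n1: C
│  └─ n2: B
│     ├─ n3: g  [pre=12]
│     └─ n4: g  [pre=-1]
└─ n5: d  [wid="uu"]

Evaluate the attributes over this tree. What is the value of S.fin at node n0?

1. n1.depth = 5  [5]
2. n2.val = "zy"  ["zy"]
3. n3.pre = 12  [terminal]
4. n4.pre = -1  [terminal]
5. n2.sig = 2  [g₁.pre + g₀.pre - 9]
6. n2.live = "zym"  [B.val ++ "m"]
7. n2.tag = 20  [g₁.pre + 21]
8. n1.off = 24  [B.tag + 4]
9. n5.wid = "uu"  [terminal]
10. n0.ok = 15  [15]
11. n0.off = true  [C.off > 23]
12. n0.fin = 22  [C.off - 2]

22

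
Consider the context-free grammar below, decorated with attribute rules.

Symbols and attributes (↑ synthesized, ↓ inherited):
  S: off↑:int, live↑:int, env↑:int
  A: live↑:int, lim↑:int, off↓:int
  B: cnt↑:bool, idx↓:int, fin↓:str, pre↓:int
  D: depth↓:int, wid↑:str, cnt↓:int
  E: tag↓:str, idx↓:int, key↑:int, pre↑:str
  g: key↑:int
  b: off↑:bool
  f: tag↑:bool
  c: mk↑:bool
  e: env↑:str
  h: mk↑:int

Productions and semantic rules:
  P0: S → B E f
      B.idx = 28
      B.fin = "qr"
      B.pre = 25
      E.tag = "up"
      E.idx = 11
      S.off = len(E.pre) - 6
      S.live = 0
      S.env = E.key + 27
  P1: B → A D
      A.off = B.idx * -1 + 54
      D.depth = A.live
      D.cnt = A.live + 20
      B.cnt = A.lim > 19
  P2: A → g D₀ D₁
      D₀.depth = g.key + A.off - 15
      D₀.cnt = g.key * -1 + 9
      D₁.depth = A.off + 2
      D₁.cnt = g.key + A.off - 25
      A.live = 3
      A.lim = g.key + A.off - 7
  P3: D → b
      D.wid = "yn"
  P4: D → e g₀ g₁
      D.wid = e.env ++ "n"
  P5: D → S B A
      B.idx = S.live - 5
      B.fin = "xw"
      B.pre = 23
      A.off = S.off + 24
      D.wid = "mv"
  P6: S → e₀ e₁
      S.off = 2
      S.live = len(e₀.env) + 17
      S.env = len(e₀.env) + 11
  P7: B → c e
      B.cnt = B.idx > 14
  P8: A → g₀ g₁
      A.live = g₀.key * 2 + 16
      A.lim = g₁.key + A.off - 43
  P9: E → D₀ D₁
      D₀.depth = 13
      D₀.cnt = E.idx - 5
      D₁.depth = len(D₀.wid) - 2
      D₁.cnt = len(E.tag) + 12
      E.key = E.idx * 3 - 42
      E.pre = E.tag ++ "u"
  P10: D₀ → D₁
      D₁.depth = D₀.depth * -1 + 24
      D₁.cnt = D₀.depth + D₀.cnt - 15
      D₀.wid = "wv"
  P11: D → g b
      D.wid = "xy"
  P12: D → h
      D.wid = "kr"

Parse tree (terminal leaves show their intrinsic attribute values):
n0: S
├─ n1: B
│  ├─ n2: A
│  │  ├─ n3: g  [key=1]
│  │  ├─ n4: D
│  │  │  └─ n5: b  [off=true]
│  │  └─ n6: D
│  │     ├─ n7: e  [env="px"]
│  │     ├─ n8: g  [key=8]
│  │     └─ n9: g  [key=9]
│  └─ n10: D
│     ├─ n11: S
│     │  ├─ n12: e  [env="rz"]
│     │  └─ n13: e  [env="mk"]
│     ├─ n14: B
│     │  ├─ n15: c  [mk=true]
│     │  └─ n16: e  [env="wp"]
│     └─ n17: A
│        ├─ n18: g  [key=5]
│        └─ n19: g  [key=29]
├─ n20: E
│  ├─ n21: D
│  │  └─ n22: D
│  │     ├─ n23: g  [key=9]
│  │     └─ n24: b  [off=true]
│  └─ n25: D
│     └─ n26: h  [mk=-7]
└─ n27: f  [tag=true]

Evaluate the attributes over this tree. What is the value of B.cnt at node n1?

true

1. n1.idx = 28  [28]
2. n1.fin = "qr"  ["qr"]
3. n1.pre = 25  [25]
4. n2.off = 26  [B.idx * -1 + 54]
5. n3.key = 1  [terminal]
6. n4.depth = 12  [g.key + A.off - 15]
7. n4.cnt = 8  [g.key * -1 + 9]
8. n5.off = true  [terminal]
9. n4.wid = "yn"  ["yn"]
10. n6.depth = 28  [A.off + 2]
11. n6.cnt = 2  [g.key + A.off - 25]
12. n7.env = "px"  [terminal]
13. n8.key = 8  [terminal]
14. n9.key = 9  [terminal]
15. n6.wid = "pxn"  [e.env ++ "n"]
16. n2.live = 3  [3]
17. n2.lim = 20  [g.key + A.off - 7]
18. n10.depth = 3  [A.live]
19. n10.cnt = 23  [A.live + 20]
20. n12.env = "rz"  [terminal]
21. n13.env = "mk"  [terminal]
22. n11.off = 2  [2]
23. n11.live = 19  [len(e₀.env) + 17]
24. n11.env = 13  [len(e₀.env) + 11]
25. n14.idx = 14  [S.live - 5]
26. n14.fin = "xw"  ["xw"]
27. n14.pre = 23  [23]
28. n15.mk = true  [terminal]
29. n16.env = "wp"  [terminal]
30. n14.cnt = false  [B.idx > 14]
31. n17.off = 26  [S.off + 24]
32. n18.key = 5  [terminal]
33. n19.key = 29  [terminal]
34. n17.live = 26  [g₀.key * 2 + 16]
35. n17.lim = 12  [g₁.key + A.off - 43]
36. n10.wid = "mv"  ["mv"]
37. n1.cnt = true  [A.lim > 19]
38. n20.tag = "up"  ["up"]
39. n20.idx = 11  [11]
40. n21.depth = 13  [13]
41. n21.cnt = 6  [E.idx - 5]
42. n22.depth = 11  [D₀.depth * -1 + 24]
43. n22.cnt = 4  [D₀.depth + D₀.cnt - 15]
44. n23.key = 9  [terminal]
45. n24.off = true  [terminal]
46. n22.wid = "xy"  ["xy"]
47. n21.wid = "wv"  ["wv"]
48. n25.depth = 0  [len(D₀.wid) - 2]
49. n25.cnt = 14  [len(E.tag) + 12]
50. n26.mk = -7  [terminal]
51. n25.wid = "kr"  ["kr"]
52. n20.key = -9  [E.idx * 3 - 42]
53. n20.pre = "upu"  [E.tag ++ "u"]
54. n27.tag = true  [terminal]
55. n0.off = -3  [len(E.pre) - 6]
56. n0.live = 0  [0]
57. n0.env = 18  [E.key + 27]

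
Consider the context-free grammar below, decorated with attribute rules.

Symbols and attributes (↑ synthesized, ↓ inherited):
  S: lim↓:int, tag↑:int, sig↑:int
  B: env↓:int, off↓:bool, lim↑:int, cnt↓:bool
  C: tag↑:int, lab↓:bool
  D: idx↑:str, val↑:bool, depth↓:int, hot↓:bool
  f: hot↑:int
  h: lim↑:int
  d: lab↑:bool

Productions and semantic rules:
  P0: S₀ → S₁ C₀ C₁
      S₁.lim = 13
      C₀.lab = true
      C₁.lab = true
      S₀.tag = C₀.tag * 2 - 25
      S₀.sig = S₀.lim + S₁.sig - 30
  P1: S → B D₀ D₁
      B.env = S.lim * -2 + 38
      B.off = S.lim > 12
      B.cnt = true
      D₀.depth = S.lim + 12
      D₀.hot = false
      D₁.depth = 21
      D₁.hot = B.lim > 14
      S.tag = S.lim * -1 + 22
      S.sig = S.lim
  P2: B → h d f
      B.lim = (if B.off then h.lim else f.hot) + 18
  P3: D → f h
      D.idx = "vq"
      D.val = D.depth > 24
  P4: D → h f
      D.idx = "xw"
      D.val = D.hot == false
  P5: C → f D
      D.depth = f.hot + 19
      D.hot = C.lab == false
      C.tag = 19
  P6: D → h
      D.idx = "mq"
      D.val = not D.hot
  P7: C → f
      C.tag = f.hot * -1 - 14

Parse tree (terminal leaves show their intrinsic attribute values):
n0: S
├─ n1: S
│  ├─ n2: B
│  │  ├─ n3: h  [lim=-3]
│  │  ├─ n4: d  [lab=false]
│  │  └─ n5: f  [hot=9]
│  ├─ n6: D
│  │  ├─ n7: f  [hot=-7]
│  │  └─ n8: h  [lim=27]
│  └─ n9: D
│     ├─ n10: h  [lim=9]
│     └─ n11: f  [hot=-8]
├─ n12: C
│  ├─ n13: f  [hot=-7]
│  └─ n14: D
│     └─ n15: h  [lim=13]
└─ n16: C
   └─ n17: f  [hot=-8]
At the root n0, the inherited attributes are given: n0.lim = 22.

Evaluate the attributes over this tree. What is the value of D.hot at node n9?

1. n0.lim = 22  [given at root]
2. n1.lim = 13  [13]
3. n2.env = 12  [S.lim * -2 + 38]
4. n2.off = true  [S.lim > 12]
5. n2.cnt = true  [true]
6. n3.lim = -3  [terminal]
7. n4.lab = false  [terminal]
8. n5.hot = 9  [terminal]
9. n2.lim = 15  [(if B.off then h.lim else f.hot) + 18]
10. n6.depth = 25  [S.lim + 12]
11. n6.hot = false  [false]
12. n7.hot = -7  [terminal]
13. n8.lim = 27  [terminal]
14. n6.idx = "vq"  ["vq"]
15. n6.val = true  [D.depth > 24]
16. n9.depth = 21  [21]
17. n9.hot = true  [B.lim > 14]
18. n10.lim = 9  [terminal]
19. n11.hot = -8  [terminal]
20. n9.idx = "xw"  ["xw"]
21. n9.val = false  [D.hot == false]
22. n1.tag = 9  [S.lim * -1 + 22]
23. n1.sig = 13  [S.lim]
24. n12.lab = true  [true]
25. n13.hot = -7  [terminal]
26. n14.depth = 12  [f.hot + 19]
27. n14.hot = false  [C.lab == false]
28. n15.lim = 13  [terminal]
29. n14.idx = "mq"  ["mq"]
30. n14.val = true  [not D.hot]
31. n12.tag = 19  [19]
32. n16.lab = true  [true]
33. n17.hot = -8  [terminal]
34. n16.tag = -6  [f.hot * -1 - 14]
35. n0.tag = 13  [C₀.tag * 2 - 25]
36. n0.sig = 5  [S₀.lim + S₁.sig - 30]

true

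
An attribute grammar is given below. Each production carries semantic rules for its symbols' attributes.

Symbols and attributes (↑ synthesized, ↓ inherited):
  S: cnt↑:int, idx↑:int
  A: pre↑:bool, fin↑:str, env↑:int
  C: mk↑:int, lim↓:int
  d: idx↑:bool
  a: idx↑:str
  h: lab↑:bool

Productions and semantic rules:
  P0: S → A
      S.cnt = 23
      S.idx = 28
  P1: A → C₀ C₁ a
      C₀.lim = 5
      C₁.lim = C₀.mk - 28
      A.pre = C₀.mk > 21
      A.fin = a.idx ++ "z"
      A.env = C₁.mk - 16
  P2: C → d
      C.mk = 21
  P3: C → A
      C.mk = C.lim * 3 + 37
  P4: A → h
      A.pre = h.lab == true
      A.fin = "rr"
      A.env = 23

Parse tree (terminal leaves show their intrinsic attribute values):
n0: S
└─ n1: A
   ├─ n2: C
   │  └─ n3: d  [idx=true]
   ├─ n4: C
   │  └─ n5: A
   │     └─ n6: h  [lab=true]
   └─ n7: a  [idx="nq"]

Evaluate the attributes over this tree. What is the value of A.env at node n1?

1. n2.lim = 5  [5]
2. n3.idx = true  [terminal]
3. n2.mk = 21  [21]
4. n4.lim = -7  [C₀.mk - 28]
5. n6.lab = true  [terminal]
6. n5.pre = true  [h.lab == true]
7. n5.fin = "rr"  ["rr"]
8. n5.env = 23  [23]
9. n4.mk = 16  [C.lim * 3 + 37]
10. n7.idx = "nq"  [terminal]
11. n1.pre = false  [C₀.mk > 21]
12. n1.fin = "nqz"  [a.idx ++ "z"]
13. n1.env = 0  [C₁.mk - 16]
14. n0.cnt = 23  [23]
15. n0.idx = 28  [28]

0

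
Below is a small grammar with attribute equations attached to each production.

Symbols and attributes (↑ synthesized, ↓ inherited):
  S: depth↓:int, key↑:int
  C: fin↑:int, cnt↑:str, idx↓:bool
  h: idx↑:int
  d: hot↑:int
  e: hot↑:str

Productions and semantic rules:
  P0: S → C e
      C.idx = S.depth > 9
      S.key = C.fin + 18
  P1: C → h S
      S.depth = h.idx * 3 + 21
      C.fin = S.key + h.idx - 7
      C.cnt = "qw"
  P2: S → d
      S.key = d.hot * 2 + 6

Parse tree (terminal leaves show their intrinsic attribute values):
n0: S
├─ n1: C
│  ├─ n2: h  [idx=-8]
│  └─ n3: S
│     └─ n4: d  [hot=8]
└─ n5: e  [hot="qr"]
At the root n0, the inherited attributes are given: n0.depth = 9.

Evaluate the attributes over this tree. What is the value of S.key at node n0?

1. n0.depth = 9  [given at root]
2. n1.idx = false  [S.depth > 9]
3. n2.idx = -8  [terminal]
4. n3.depth = -3  [h.idx * 3 + 21]
5. n4.hot = 8  [terminal]
6. n3.key = 22  [d.hot * 2 + 6]
7. n1.fin = 7  [S.key + h.idx - 7]
8. n1.cnt = "qw"  ["qw"]
9. n5.hot = "qr"  [terminal]
10. n0.key = 25  [C.fin + 18]

25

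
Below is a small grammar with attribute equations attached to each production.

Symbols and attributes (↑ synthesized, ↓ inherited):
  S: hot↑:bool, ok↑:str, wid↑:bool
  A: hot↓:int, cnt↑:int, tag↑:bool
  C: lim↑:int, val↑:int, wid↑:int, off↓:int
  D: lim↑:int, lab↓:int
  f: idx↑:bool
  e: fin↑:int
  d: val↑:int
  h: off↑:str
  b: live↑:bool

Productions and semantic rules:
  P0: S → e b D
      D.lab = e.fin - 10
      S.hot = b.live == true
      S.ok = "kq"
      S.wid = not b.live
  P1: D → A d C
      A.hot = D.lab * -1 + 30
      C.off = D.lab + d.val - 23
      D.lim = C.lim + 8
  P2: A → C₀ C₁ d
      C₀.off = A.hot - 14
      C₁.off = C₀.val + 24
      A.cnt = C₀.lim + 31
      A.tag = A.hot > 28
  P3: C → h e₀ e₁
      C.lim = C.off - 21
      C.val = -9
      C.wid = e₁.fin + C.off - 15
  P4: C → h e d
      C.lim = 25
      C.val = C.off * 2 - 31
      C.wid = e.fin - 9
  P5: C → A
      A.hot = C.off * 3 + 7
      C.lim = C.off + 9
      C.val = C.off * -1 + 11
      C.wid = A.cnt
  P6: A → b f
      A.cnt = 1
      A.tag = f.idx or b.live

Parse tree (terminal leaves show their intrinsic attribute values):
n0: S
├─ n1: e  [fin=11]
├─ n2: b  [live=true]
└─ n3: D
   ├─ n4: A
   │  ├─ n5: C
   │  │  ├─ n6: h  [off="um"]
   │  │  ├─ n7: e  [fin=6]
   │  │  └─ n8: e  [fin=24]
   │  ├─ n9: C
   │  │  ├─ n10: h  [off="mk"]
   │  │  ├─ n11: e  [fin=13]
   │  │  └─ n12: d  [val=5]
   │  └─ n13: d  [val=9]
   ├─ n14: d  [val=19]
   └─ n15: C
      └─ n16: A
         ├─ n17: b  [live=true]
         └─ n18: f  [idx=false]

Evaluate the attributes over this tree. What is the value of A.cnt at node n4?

25

1. n1.fin = 11  [terminal]
2. n2.live = true  [terminal]
3. n3.lab = 1  [e.fin - 10]
4. n4.hot = 29  [D.lab * -1 + 30]
5. n5.off = 15  [A.hot - 14]
6. n6.off = "um"  [terminal]
7. n7.fin = 6  [terminal]
8. n8.fin = 24  [terminal]
9. n5.lim = -6  [C.off - 21]
10. n5.val = -9  [-9]
11. n5.wid = 24  [e₁.fin + C.off - 15]
12. n9.off = 15  [C₀.val + 24]
13. n10.off = "mk"  [terminal]
14. n11.fin = 13  [terminal]
15. n12.val = 5  [terminal]
16. n9.lim = 25  [25]
17. n9.val = -1  [C.off * 2 - 31]
18. n9.wid = 4  [e.fin - 9]
19. n13.val = 9  [terminal]
20. n4.cnt = 25  [C₀.lim + 31]
21. n4.tag = true  [A.hot > 28]
22. n14.val = 19  [terminal]
23. n15.off = -3  [D.lab + d.val - 23]
24. n16.hot = -2  [C.off * 3 + 7]
25. n17.live = true  [terminal]
26. n18.idx = false  [terminal]
27. n16.cnt = 1  [1]
28. n16.tag = true  [f.idx or b.live]
29. n15.lim = 6  [C.off + 9]
30. n15.val = 14  [C.off * -1 + 11]
31. n15.wid = 1  [A.cnt]
32. n3.lim = 14  [C.lim + 8]
33. n0.hot = true  [b.live == true]
34. n0.ok = "kq"  ["kq"]
35. n0.wid = false  [not b.live]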